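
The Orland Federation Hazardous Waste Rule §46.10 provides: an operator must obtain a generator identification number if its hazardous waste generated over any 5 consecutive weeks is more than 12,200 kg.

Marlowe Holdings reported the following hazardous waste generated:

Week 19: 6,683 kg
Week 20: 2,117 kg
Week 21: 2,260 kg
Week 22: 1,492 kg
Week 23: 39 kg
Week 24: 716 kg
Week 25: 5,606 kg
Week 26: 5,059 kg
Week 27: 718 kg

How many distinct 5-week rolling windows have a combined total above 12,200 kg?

2

Week 19–Week 23: 6,683 kg + 2,117 kg + 2,260 kg + 1,492 kg + 39 kg = 12,591 kg (over)
Week 20–Week 24: 2,117 kg + 2,260 kg + 1,492 kg + 39 kg + 716 kg = 6,624 kg (under)
Week 21–Week 25: 2,260 kg + 1,492 kg + 39 kg + 716 kg + 5,606 kg = 10,113 kg (under)
Week 22–Week 26: 1,492 kg + 39 kg + 716 kg + 5,606 kg + 5,059 kg = 12,912 kg (over)
Week 23–Week 27: 39 kg + 716 kg + 5,606 kg + 5,059 kg + 718 kg = 12,138 kg (under)
2 windows exceed the threshold.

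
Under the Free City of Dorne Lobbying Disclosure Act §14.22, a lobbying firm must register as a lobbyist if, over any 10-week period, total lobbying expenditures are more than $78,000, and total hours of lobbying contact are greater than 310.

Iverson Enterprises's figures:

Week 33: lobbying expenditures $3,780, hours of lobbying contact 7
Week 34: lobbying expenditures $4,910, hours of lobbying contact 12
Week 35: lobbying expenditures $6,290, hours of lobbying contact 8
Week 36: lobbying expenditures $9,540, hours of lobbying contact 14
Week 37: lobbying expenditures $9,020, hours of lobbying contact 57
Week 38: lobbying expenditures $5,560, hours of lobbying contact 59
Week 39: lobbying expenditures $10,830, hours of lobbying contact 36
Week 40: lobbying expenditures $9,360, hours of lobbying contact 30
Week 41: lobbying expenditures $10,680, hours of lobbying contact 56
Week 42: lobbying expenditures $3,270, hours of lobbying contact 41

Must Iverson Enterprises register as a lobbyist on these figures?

Total lobbying expenditures: $3,780 + $4,910 + $6,290 + $9,540 + $9,020 + $5,560 + $10,830 + $9,360 + $10,680 + $3,270 = $73,240 (≤ $78,000).
Total hours of lobbying contact: 7 + 12 + 8 + 14 + 57 + 59 + 36 + 30 + 56 + 41 = 320 (> 310).
The test is 'and': the rule requires both, and at least one is not exceeded.

No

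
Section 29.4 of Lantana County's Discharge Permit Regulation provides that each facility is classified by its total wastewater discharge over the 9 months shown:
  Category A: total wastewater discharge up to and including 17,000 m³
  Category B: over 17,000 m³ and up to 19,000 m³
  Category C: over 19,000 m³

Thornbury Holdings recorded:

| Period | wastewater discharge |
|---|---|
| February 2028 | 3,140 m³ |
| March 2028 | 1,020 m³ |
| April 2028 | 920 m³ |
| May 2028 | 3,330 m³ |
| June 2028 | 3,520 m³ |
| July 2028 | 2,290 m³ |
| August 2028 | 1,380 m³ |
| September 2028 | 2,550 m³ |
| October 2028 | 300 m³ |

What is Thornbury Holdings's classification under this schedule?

Category B

Total wastewater discharge: 3,140 m³ + 1,020 m³ + 920 m³ + 3,330 m³ + 3,520 m³ + 2,290 m³ + 1,380 m³ + 2,550 m³ + 300 m³ = 18,450 m³.
17,000 m³ < 18,450 m³ ≤ 19,000 m³, so Category B applies.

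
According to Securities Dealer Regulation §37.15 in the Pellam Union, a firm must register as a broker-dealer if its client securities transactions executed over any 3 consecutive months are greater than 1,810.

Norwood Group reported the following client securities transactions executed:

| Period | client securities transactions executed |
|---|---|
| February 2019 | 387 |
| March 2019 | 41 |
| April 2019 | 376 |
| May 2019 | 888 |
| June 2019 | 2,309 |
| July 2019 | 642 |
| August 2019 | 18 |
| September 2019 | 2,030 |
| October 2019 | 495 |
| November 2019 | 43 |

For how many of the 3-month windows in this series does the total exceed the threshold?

February 2019–April 2019: 387 + 41 + 376 = 804 (under)
March 2019–May 2019: 41 + 376 + 888 = 1,305 (under)
April 2019–June 2019: 376 + 888 + 2,309 = 3,573 (over)
May 2019–July 2019: 888 + 2,309 + 642 = 3,839 (over)
June 2019–August 2019: 2,309 + 642 + 18 = 2,969 (over)
July 2019–September 2019: 642 + 18 + 2,030 = 2,690 (over)
August 2019–October 2019: 18 + 2,030 + 495 = 2,543 (over)
September 2019–November 2019: 2,030 + 495 + 43 = 2,568 (over)
6 windows exceed the threshold.

6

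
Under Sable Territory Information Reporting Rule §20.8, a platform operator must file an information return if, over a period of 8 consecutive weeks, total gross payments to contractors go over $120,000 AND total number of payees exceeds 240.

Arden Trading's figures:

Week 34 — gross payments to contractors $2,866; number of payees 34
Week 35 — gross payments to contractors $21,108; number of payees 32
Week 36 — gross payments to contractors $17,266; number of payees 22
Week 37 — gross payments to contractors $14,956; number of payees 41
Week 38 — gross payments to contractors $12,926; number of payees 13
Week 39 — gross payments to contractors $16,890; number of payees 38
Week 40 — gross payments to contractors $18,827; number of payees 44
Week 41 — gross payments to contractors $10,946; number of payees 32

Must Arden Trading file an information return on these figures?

No

Total gross payments to contractors: $2,866 + $21,108 + $17,266 + $14,956 + $12,926 + $16,890 + $18,827 + $10,946 = $115,785 (≤ $120,000).
Total number of payees: 34 + 32 + 22 + 41 + 13 + 38 + 44 + 32 = 256 (> 240).
The test is 'and': the rule requires both, and at least one is not exceeded.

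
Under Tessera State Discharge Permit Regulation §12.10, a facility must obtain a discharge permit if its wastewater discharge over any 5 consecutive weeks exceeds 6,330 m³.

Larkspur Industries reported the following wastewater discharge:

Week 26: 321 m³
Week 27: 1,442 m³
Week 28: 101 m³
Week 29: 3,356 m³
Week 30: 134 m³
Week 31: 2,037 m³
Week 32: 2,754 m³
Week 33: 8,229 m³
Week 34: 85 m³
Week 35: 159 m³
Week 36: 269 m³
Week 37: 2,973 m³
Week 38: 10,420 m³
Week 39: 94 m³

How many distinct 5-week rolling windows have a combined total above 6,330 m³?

9

Week 26–Week 30: 321 m³ + 1,442 m³ + 101 m³ + 3,356 m³ + 134 m³ = 5,354 m³ (under)
Week 27–Week 31: 1,442 m³ + 101 m³ + 3,356 m³ + 134 m³ + 2,037 m³ = 7,070 m³ (over)
Week 28–Week 32: 101 m³ + 3,356 m³ + 134 m³ + 2,037 m³ + 2,754 m³ = 8,382 m³ (over)
Week 29–Week 33: 3,356 m³ + 134 m³ + 2,037 m³ + 2,754 m³ + 8,229 m³ = 16,510 m³ (over)
Week 30–Week 34: 134 m³ + 2,037 m³ + 2,754 m³ + 8,229 m³ + 85 m³ = 13,239 m³ (over)
Week 31–Week 35: 2,037 m³ + 2,754 m³ + 8,229 m³ + 85 m³ + 159 m³ = 13,264 m³ (over)
Week 32–Week 36: 2,754 m³ + 8,229 m³ + 85 m³ + 159 m³ + 269 m³ = 11,496 m³ (over)
Week 33–Week 37: 8,229 m³ + 85 m³ + 159 m³ + 269 m³ + 2,973 m³ = 11,715 m³ (over)
Week 34–Week 38: 85 m³ + 159 m³ + 269 m³ + 2,973 m³ + 10,420 m³ = 13,906 m³ (over)
Week 35–Week 39: 159 m³ + 269 m³ + 2,973 m³ + 10,420 m³ + 94 m³ = 13,915 m³ (over)
9 windows exceed the threshold.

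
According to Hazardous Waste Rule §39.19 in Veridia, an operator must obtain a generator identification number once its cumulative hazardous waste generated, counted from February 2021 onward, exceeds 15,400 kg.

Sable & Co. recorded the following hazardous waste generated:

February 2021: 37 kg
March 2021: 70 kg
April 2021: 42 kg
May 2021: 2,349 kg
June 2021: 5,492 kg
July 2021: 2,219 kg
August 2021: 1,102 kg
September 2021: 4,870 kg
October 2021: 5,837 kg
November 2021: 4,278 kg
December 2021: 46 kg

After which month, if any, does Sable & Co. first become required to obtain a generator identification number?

September 2021

Through February 2021: 37 kg
Through March 2021: 107 kg
Through April 2021: 149 kg
Through May 2021: 2,498 kg
Through June 2021: 7,990 kg
Through July 2021: 10,209 kg
Through August 2021: 11,311 kg
Through September 2021: 16,181 kg ← exceeds threshold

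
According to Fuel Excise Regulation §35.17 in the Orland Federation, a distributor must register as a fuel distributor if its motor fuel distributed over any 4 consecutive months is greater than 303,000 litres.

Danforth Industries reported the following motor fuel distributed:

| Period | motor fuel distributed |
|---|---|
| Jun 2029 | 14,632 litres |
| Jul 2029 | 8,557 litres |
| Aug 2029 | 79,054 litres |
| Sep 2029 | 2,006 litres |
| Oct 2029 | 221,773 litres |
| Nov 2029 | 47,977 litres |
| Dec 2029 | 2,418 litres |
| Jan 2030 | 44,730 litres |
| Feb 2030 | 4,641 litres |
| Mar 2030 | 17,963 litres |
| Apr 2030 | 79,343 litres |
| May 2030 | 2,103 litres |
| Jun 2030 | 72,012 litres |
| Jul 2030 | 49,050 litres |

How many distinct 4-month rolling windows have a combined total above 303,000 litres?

3

Jun 2029–Sep 2029: 14,632 litres + 8,557 litres + 79,054 litres + 2,006 litres = 104,249 litres (under)
Jul 2029–Oct 2029: 8,557 litres + 79,054 litres + 2,006 litres + 221,773 litres = 311,390 litres (over)
Aug 2029–Nov 2029: 79,054 litres + 2,006 litres + 221,773 litres + 47,977 litres = 350,810 litres (over)
Sep 2029–Dec 2029: 2,006 litres + 221,773 litres + 47,977 litres + 2,418 litres = 274,174 litres (under)
Oct 2029–Jan 2030: 221,773 litres + 47,977 litres + 2,418 litres + 44,730 litres = 316,898 litres (over)
Nov 2029–Feb 2030: 47,977 litres + 2,418 litres + 44,730 litres + 4,641 litres = 99,766 litres (under)
Dec 2029–Mar 2030: 2,418 litres + 44,730 litres + 4,641 litres + 17,963 litres = 69,752 litres (under)
Jan 2030–Apr 2030: 44,730 litres + 4,641 litres + 17,963 litres + 79,343 litres = 146,677 litres (under)
Feb 2030–May 2030: 4,641 litres + 17,963 litres + 79,343 litres + 2,103 litres = 104,050 litres (under)
Mar 2030–Jun 2030: 17,963 litres + 79,343 litres + 2,103 litres + 72,012 litres = 171,421 litres (under)
Apr 2030–Jul 2030: 79,343 litres + 2,103 litres + 72,012 litres + 49,050 litres = 202,508 litres (under)
3 windows exceed the threshold.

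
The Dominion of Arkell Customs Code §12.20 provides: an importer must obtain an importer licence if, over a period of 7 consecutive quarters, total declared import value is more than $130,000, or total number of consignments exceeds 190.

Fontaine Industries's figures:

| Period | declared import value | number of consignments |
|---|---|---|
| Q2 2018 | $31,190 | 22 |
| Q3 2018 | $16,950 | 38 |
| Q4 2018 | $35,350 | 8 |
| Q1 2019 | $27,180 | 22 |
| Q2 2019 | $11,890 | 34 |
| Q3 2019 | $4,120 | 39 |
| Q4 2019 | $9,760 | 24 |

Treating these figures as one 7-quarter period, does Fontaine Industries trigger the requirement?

Total declared import value: $31,190 + $16,950 + $35,350 + $27,180 + $11,890 + $4,120 + $9,760 = $136,440 (> $130,000).
Total number of consignments: 22 + 38 + 8 + 22 + 34 + 39 + 24 = 187 (≤ 190).
The test is 'or': at least one threshold is exceeded.

Yes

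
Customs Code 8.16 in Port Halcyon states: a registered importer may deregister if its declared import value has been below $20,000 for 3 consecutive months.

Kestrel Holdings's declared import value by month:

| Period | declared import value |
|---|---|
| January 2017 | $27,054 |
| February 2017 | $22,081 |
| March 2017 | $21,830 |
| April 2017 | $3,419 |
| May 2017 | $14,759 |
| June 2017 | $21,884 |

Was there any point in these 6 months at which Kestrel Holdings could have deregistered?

Months below $20,000: April 2017, May 2017.
Longest run of consecutive months below the threshold: 2.
2 < 3, so Kestrel Holdings never became eligible.

No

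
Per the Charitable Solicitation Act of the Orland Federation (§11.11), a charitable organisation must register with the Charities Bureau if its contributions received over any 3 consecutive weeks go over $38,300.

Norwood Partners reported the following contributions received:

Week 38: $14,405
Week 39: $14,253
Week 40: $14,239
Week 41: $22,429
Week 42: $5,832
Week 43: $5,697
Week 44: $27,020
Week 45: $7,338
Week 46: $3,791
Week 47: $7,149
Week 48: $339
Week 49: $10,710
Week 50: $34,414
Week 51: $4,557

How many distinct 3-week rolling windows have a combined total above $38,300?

7

Week 38–Week 40: $14,405 + $14,253 + $14,239 = $42,897 (over)
Week 39–Week 41: $14,253 + $14,239 + $22,429 = $50,921 (over)
Week 40–Week 42: $14,239 + $22,429 + $5,832 = $42,500 (over)
Week 41–Week 43: $22,429 + $5,832 + $5,697 = $33,958 (under)
Week 42–Week 44: $5,832 + $5,697 + $27,020 = $38,549 (over)
Week 43–Week 45: $5,697 + $27,020 + $7,338 = $40,055 (over)
Week 44–Week 46: $27,020 + $7,338 + $3,791 = $38,149 (under)
Week 45–Week 47: $7,338 + $3,791 + $7,149 = $18,278 (under)
Week 46–Week 48: $3,791 + $7,149 + $339 = $11,279 (under)
Week 47–Week 49: $7,149 + $339 + $10,710 = $18,198 (under)
Week 48–Week 50: $339 + $10,710 + $34,414 = $45,463 (over)
Week 49–Week 51: $10,710 + $34,414 + $4,557 = $49,681 (over)
7 windows exceed the threshold.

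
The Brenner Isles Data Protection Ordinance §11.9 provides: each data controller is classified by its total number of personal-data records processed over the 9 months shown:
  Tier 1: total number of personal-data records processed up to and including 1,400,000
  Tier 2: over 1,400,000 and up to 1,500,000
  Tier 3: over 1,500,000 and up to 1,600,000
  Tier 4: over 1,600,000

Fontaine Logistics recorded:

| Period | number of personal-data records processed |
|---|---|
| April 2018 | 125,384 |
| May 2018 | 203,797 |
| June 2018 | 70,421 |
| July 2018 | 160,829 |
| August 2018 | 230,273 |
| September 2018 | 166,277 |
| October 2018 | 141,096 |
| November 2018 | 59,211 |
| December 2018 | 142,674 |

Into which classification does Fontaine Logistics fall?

Total number of personal-data records processed: 125,384 + 203,797 + 70,421 + 160,829 + 230,273 + 166,277 + 141,096 + 59,211 + 142,674 = 1,299,962.
1,299,962 ≤ 1,400,000, so Tier 1 applies.

Tier 1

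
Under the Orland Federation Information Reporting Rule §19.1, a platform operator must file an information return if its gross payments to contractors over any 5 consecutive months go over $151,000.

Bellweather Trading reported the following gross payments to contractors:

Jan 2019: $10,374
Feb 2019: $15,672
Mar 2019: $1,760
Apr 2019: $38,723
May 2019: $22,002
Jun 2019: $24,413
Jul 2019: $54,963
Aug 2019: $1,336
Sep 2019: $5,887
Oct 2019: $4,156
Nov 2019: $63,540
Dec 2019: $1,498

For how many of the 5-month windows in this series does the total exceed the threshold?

Jan 2019–May 2019: $10,374 + $15,672 + $1,760 + $38,723 + $22,002 = $88,531 (under)
Feb 2019–Jun 2019: $15,672 + $1,760 + $38,723 + $22,002 + $24,413 = $102,570 (under)
Mar 2019–Jul 2019: $1,760 + $38,723 + $22,002 + $24,413 + $54,963 = $141,861 (under)
Apr 2019–Aug 2019: $38,723 + $22,002 + $24,413 + $54,963 + $1,336 = $141,437 (under)
May 2019–Sep 2019: $22,002 + $24,413 + $54,963 + $1,336 + $5,887 = $108,601 (under)
Jun 2019–Oct 2019: $24,413 + $54,963 + $1,336 + $5,887 + $4,156 = $90,755 (under)
Jul 2019–Nov 2019: $54,963 + $1,336 + $5,887 + $4,156 + $63,540 = $129,882 (under)
Aug 2019–Dec 2019: $1,336 + $5,887 + $4,156 + $63,540 + $1,498 = $76,417 (under)
0 windows exceed the threshold.

0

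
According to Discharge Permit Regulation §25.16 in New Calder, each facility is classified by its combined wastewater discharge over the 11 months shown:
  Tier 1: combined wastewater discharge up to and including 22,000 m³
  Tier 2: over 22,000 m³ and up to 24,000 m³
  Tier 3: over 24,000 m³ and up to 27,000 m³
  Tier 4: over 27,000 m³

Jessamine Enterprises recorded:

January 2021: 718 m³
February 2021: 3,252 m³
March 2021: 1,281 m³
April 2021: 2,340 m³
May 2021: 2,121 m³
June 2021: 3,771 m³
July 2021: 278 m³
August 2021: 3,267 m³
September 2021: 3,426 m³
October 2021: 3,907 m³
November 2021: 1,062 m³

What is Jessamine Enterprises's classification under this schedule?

Combined wastewater discharge: 718 m³ + 3,252 m³ + 1,281 m³ + 2,340 m³ + 2,121 m³ + 3,771 m³ + 278 m³ + 3,267 m³ + 3,426 m³ + 3,907 m³ + 1,062 m³ = 25,423 m³.
24,000 m³ < 25,423 m³ ≤ 27,000 m³, so Tier 3 applies.

Tier 3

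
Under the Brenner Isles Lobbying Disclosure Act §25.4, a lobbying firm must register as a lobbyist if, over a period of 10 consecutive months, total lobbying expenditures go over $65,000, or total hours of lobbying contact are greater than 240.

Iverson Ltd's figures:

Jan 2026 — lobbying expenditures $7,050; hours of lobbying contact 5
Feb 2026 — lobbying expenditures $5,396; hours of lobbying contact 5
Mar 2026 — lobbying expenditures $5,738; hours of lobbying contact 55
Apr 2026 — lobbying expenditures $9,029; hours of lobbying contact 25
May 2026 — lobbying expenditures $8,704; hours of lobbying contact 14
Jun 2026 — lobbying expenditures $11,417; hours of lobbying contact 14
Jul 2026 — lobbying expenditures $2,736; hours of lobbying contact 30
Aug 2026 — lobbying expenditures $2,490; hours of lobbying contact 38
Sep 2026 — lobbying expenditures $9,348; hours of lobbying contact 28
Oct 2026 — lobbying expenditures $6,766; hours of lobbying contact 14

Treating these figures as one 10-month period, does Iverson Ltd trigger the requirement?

Total lobbying expenditures: $7,050 + $5,396 + $5,738 + $9,029 + $8,704 + $11,417 + $2,736 + $2,490 + $9,348 + $6,766 = $68,674 (> $65,000).
Total hours of lobbying contact: 5 + 5 + 55 + 25 + 14 + 14 + 30 + 38 + 28 + 14 = 228 (≤ 240).
The test is 'or': at least one threshold is exceeded.

Yes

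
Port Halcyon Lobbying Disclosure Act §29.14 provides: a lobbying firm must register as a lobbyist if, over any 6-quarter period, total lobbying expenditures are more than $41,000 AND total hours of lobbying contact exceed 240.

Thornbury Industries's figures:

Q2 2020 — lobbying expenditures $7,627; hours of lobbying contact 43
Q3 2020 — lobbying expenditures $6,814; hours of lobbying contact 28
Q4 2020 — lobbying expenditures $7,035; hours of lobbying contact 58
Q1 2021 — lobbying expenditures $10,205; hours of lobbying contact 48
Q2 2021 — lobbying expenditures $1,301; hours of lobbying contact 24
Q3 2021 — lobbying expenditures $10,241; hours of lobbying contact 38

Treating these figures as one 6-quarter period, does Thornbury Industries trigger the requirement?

No

Total lobbying expenditures: $7,627 + $6,814 + $7,035 + $10,205 + $1,301 + $10,241 = $43,223 (> $41,000).
Total hours of lobbying contact: 43 + 28 + 58 + 48 + 24 + 38 = 239 (≤ 240).
The test is 'and': the rule requires both, and at least one is not exceeded.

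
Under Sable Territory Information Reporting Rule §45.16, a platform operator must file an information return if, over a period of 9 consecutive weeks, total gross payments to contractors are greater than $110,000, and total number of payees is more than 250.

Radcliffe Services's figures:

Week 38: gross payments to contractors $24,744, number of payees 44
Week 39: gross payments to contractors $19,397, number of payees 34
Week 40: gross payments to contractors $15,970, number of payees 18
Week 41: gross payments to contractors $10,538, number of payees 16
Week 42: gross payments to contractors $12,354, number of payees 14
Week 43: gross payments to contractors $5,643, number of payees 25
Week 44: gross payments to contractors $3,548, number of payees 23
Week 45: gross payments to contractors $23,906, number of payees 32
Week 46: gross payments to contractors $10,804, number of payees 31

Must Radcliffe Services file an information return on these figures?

Total gross payments to contractors: $24,744 + $19,397 + $15,970 + $10,538 + $12,354 + $5,643 + $3,548 + $23,906 + $10,804 = $126,904 (> $110,000).
Total number of payees: 44 + 34 + 18 + 16 + 14 + 25 + 23 + 32 + 31 = 237 (≤ 250).
The test is 'and': the rule requires both, and at least one is not exceeded.

No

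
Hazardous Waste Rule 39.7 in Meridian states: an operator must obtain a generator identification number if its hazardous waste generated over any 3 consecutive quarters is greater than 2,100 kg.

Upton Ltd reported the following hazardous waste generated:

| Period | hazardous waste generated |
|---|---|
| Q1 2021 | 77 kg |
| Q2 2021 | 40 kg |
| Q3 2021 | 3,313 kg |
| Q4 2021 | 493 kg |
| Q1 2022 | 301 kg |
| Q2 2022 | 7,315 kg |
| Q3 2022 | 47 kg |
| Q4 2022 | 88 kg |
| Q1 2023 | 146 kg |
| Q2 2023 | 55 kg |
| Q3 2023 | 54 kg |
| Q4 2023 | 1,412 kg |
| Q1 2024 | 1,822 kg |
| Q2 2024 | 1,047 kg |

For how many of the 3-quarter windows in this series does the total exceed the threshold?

Q1 2021–Q3 2021: 77 kg + 40 kg + 3,313 kg = 3,430 kg (over)
Q2 2021–Q4 2021: 40 kg + 3,313 kg + 493 kg = 3,846 kg (over)
Q3 2021–Q1 2022: 3,313 kg + 493 kg + 301 kg = 4,107 kg (over)
Q4 2021–Q2 2022: 493 kg + 301 kg + 7,315 kg = 8,109 kg (over)
Q1 2022–Q3 2022: 301 kg + 7,315 kg + 47 kg = 7,663 kg (over)
Q2 2022–Q4 2022: 7,315 kg + 47 kg + 88 kg = 7,450 kg (over)
Q3 2022–Q1 2023: 47 kg + 88 kg + 146 kg = 281 kg (under)
Q4 2022–Q2 2023: 88 kg + 146 kg + 55 kg = 289 kg (under)
Q1 2023–Q3 2023: 146 kg + 55 kg + 54 kg = 255 kg (under)
Q2 2023–Q4 2023: 55 kg + 54 kg + 1,412 kg = 1,521 kg (under)
Q3 2023–Q1 2024: 54 kg + 1,412 kg + 1,822 kg = 3,288 kg (over)
Q4 2023–Q2 2024: 1,412 kg + 1,822 kg + 1,047 kg = 4,281 kg (over)
8 windows exceed the threshold.

8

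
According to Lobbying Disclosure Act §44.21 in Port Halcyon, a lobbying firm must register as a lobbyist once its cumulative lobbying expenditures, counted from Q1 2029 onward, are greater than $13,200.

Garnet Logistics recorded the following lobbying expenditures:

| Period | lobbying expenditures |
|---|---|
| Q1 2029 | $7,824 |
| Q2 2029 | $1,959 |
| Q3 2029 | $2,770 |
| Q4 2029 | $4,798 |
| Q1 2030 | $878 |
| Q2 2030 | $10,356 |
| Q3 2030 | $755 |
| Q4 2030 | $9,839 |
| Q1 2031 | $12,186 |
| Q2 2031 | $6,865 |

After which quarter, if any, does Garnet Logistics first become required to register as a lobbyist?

Through Q1 2029: $7,824
Through Q2 2029: $9,783
Through Q3 2029: $12,553
Through Q4 2029: $17,351 ← exceeds threshold

Q4 2029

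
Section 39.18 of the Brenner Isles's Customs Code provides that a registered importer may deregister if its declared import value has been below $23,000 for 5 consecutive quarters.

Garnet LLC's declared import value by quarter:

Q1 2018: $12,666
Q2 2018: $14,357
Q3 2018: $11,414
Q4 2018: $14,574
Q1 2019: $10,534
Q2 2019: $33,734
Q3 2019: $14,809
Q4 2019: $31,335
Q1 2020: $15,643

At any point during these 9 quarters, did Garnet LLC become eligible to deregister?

Quarters below $23,000: Q1 2018, Q2 2018, Q3 2018, Q4 2018, Q1 2019, Q3 2019, Q1 2020.
Longest run of consecutive quarters below the threshold: 5.
5 ≥ 5, so Garnet LLC became eligible.

Yes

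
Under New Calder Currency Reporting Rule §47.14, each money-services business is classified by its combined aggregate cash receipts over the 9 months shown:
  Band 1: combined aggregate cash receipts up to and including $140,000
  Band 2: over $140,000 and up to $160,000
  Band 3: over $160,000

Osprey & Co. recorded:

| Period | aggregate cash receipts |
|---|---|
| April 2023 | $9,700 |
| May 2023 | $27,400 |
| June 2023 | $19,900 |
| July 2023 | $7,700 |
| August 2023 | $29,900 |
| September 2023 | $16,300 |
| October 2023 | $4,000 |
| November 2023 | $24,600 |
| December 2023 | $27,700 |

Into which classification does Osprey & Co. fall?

Combined aggregate cash receipts: $9,700 + $27,400 + $19,900 + $7,700 + $29,900 + $16,300 + $4,000 + $24,600 + $27,700 = $167,200.
$167,200 > $160,000, so Band 3 applies.

Band 3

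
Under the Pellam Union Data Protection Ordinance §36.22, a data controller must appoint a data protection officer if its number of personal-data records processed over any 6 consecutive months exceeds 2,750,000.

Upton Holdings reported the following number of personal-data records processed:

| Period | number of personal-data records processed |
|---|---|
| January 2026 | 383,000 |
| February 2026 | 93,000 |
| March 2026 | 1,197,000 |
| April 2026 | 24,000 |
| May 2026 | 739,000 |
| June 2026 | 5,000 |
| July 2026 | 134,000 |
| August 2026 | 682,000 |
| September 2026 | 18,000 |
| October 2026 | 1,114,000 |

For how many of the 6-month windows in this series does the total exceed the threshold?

January 2026–June 2026: 383,000 + 93,000 + 1,197,000 + 24,000 + 739,000 + 5,000 = 2,441,000 (under)
February 2026–July 2026: 93,000 + 1,197,000 + 24,000 + 739,000 + 5,000 + 134,000 = 2,192,000 (under)
March 2026–August 2026: 1,197,000 + 24,000 + 739,000 + 5,000 + 134,000 + 682,000 = 2,781,000 (over)
April 2026–September 2026: 24,000 + 739,000 + 5,000 + 134,000 + 682,000 + 18,000 = 1,602,000 (under)
May 2026–October 2026: 739,000 + 5,000 + 134,000 + 682,000 + 18,000 + 1,114,000 = 2,692,000 (under)
1 window exceeds the threshold.

1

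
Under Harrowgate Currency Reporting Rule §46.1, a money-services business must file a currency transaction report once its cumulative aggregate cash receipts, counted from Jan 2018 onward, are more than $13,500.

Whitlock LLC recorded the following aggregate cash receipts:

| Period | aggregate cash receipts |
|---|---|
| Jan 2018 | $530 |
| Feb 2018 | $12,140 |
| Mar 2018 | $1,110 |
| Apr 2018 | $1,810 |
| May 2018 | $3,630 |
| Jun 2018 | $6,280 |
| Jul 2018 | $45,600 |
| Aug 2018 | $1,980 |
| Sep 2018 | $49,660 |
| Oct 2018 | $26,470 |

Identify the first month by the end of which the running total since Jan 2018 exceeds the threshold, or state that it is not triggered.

Through Jan 2018: $530
Through Feb 2018: $12,670
Through Mar 2018: $13,780 ← exceeds threshold

Mar 2018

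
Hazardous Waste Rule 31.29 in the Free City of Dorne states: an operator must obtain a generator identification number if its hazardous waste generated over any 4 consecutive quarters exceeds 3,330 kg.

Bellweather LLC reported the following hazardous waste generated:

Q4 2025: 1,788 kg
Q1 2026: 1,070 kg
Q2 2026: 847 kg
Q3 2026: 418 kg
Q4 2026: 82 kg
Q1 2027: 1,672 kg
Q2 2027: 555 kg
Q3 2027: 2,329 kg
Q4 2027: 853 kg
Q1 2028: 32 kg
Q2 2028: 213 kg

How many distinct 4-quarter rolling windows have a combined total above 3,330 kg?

5

Q4 2025–Q3 2026: 1,788 kg + 1,070 kg + 847 kg + 418 kg = 4,123 kg (over)
Q1 2026–Q4 2026: 1,070 kg + 847 kg + 418 kg + 82 kg = 2,417 kg (under)
Q2 2026–Q1 2027: 847 kg + 418 kg + 82 kg + 1,672 kg = 3,019 kg (under)
Q3 2026–Q2 2027: 418 kg + 82 kg + 1,672 kg + 555 kg = 2,727 kg (under)
Q4 2026–Q3 2027: 82 kg + 1,672 kg + 555 kg + 2,329 kg = 4,638 kg (over)
Q1 2027–Q4 2027: 1,672 kg + 555 kg + 2,329 kg + 853 kg = 5,409 kg (over)
Q2 2027–Q1 2028: 555 kg + 2,329 kg + 853 kg + 32 kg = 3,769 kg (over)
Q3 2027–Q2 2028: 2,329 kg + 853 kg + 32 kg + 213 kg = 3,427 kg (over)
5 windows exceed the threshold.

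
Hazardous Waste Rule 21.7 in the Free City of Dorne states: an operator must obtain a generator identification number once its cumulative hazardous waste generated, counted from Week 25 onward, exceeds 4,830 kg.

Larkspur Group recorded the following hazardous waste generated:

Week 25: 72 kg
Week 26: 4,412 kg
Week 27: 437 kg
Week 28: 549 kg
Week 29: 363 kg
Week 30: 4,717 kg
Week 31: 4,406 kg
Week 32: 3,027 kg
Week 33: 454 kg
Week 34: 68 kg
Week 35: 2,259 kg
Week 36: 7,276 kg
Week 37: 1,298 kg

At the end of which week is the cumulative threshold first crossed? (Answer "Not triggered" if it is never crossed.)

Through Week 25: 72 kg
Through Week 26: 4,484 kg
Through Week 27: 4,921 kg ← exceeds threshold

Week 27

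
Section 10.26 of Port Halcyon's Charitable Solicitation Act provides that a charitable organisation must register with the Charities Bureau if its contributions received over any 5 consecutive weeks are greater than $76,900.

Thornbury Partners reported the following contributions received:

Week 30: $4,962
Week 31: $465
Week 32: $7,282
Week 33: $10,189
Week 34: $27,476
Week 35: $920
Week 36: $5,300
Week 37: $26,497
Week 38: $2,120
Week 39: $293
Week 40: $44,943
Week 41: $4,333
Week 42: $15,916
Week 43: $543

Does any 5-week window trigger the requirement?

Yes

Week 30–Week 34: $4,962 + $465 + $7,282 + $10,189 + $27,476 = $50,374 (under)
Week 31–Week 35: $465 + $7,282 + $10,189 + $27,476 + $920 = $46,332 (under)
Week 32–Week 36: $7,282 + $10,189 + $27,476 + $920 + $5,300 = $51,167 (under)
Week 33–Week 37: $10,189 + $27,476 + $920 + $5,300 + $26,497 = $70,382 (under)
Week 34–Week 38: $27,476 + $920 + $5,300 + $26,497 + $2,120 = $62,313 (under)
Week 35–Week 39: $920 + $5,300 + $26,497 + $2,120 + $293 = $35,130 (under)
Week 36–Week 40: $5,300 + $26,497 + $2,120 + $293 + $44,943 = $79,153 (over)
Week 37–Week 41: $26,497 + $2,120 + $293 + $44,943 + $4,333 = $78,186 (over)
Week 38–Week 42: $2,120 + $293 + $44,943 + $4,333 + $15,916 = $67,605 (under)
Week 39–Week 43: $293 + $44,943 + $4,333 + $15,916 + $543 = $66,028 (under)
At least one window exceeds $76,900.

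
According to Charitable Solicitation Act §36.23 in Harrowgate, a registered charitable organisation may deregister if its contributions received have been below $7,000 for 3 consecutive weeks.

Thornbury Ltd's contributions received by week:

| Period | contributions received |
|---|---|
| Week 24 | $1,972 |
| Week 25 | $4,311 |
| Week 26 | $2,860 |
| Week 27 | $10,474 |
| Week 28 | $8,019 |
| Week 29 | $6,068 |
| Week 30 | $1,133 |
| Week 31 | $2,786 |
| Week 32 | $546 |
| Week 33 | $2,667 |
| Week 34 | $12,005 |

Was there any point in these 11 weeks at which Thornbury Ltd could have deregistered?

Yes

Weeks below $7,000: Week 24, Week 25, Week 26, Week 29, Week 30, Week 31, Week 32, Week 33.
Longest run of consecutive weeks below the threshold: 5.
5 ≥ 3, so Thornbury Ltd became eligible.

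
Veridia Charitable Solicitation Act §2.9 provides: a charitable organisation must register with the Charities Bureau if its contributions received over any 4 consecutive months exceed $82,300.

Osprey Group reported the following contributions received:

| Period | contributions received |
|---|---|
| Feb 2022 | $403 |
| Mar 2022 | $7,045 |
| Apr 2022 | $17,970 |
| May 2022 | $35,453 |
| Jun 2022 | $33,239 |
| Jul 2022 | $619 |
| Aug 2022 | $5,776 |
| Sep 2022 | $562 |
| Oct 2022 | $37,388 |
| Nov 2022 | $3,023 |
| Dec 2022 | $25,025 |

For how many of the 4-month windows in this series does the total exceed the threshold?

2

Feb 2022–May 2022: $403 + $7,045 + $17,970 + $35,453 = $60,871 (under)
Mar 2022–Jun 2022: $7,045 + $17,970 + $35,453 + $33,239 = $93,707 (over)
Apr 2022–Jul 2022: $17,970 + $35,453 + $33,239 + $619 = $87,281 (over)
May 2022–Aug 2022: $35,453 + $33,239 + $619 + $5,776 = $75,087 (under)
Jun 2022–Sep 2022: $33,239 + $619 + $5,776 + $562 = $40,196 (under)
Jul 2022–Oct 2022: $619 + $5,776 + $562 + $37,388 = $44,345 (under)
Aug 2022–Nov 2022: $5,776 + $562 + $37,388 + $3,023 = $46,749 (under)
Sep 2022–Dec 2022: $562 + $37,388 + $3,023 + $25,025 = $65,998 (under)
2 windows exceed the threshold.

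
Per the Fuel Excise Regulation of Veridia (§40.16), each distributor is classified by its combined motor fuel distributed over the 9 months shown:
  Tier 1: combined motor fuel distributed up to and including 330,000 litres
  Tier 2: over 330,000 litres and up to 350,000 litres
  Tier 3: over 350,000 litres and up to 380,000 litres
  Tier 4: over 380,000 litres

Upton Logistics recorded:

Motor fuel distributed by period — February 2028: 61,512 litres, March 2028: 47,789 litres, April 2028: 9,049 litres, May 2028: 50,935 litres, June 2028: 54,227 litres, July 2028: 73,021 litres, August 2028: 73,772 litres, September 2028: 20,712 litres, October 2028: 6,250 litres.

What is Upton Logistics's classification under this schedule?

Tier 4

Combined motor fuel distributed: 61,512 litres + 47,789 litres + 9,049 litres + 50,935 litres + 54,227 litres + 73,021 litres + 73,772 litres + 20,712 litres + 6,250 litres = 397,267 litres.
397,267 litres > 380,000 litres, so Tier 4 applies.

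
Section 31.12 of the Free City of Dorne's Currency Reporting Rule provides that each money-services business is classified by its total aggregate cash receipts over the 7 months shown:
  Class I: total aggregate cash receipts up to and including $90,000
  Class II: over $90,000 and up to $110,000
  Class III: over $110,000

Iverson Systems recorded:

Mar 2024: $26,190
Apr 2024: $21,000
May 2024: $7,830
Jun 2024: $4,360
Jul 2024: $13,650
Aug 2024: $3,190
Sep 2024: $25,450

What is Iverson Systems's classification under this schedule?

Class II

Total aggregate cash receipts: $26,190 + $21,000 + $7,830 + $4,360 + $13,650 + $3,190 + $25,450 = $101,670.
$90,000 < $101,670 ≤ $110,000, so Class II applies.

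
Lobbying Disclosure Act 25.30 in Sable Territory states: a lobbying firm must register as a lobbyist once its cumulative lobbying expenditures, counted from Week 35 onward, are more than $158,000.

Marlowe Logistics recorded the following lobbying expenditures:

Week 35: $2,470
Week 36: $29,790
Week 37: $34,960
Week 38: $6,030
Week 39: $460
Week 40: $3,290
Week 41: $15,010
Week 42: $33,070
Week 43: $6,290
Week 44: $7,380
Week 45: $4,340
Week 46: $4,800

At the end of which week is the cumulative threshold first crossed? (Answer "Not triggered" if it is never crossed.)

Not triggered

Through Week 35: $2,470
Through Week 36: $32,260
Through Week 37: $67,220
Through Week 38: $73,250
Through Week 39: $73,710
Through Week 40: $77,000
Through Week 41: $92,010
Through Week 42: $125,080
Through Week 43: $131,370
Through Week 44: $138,750
Through Week 45: $143,090
Through Week 46: $147,890
Final cumulative total $147,890 ≤ $158,000; the threshold is never exceeded.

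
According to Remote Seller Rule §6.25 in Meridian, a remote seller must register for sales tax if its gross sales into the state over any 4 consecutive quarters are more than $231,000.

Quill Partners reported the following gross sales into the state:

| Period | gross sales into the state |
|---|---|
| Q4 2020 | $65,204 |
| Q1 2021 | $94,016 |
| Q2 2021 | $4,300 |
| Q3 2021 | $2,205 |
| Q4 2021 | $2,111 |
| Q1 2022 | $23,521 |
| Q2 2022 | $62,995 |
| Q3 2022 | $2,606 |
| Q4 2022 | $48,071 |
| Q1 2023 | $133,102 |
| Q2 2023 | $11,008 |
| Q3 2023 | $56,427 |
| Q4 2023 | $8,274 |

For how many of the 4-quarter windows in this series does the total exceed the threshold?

2

Q4 2020–Q3 2021: $65,204 + $94,016 + $4,300 + $2,205 = $165,725 (under)
Q1 2021–Q4 2021: $94,016 + $4,300 + $2,205 + $2,111 = $102,632 (under)
Q2 2021–Q1 2022: $4,300 + $2,205 + $2,111 + $23,521 = $32,137 (under)
Q3 2021–Q2 2022: $2,205 + $2,111 + $23,521 + $62,995 = $90,832 (under)
Q4 2021–Q3 2022: $2,111 + $23,521 + $62,995 + $2,606 = $91,233 (under)
Q1 2022–Q4 2022: $23,521 + $62,995 + $2,606 + $48,071 = $137,193 (under)
Q2 2022–Q1 2023: $62,995 + $2,606 + $48,071 + $133,102 = $246,774 (over)
Q3 2022–Q2 2023: $2,606 + $48,071 + $133,102 + $11,008 = $194,787 (under)
Q4 2022–Q3 2023: $48,071 + $133,102 + $11,008 + $56,427 = $248,608 (over)
Q1 2023–Q4 2023: $133,102 + $11,008 + $56,427 + $8,274 = $208,811 (under)
2 windows exceed the threshold.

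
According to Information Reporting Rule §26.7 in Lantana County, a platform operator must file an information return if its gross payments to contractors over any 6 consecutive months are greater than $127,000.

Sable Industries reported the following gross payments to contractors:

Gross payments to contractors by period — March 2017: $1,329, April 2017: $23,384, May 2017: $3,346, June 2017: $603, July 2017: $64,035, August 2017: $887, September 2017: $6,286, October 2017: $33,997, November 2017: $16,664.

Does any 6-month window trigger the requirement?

March 2017–August 2017: $1,329 + $23,384 + $3,346 + $603 + $64,035 + $887 = $93,584 (under)
April 2017–September 2017: $23,384 + $3,346 + $603 + $64,035 + $887 + $6,286 = $98,541 (under)
May 2017–October 2017: $3,346 + $603 + $64,035 + $887 + $6,286 + $33,997 = $109,154 (under)
June 2017–November 2017: $603 + $64,035 + $887 + $6,286 + $33,997 + $16,664 = $122,472 (under)
No window exceeds $127,000.

No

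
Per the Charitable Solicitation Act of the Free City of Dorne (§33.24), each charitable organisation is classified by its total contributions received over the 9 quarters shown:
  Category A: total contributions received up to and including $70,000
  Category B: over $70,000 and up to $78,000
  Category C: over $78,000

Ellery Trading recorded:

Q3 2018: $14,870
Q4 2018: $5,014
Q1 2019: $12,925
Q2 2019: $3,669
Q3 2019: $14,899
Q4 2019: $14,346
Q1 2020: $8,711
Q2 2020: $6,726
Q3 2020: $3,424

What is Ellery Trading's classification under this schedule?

Category C

Total contributions received: $14,870 + $5,014 + $12,925 + $3,669 + $14,899 + $14,346 + $8,711 + $6,726 + $3,424 = $84,584.
$84,584 > $78,000, so Category C applies.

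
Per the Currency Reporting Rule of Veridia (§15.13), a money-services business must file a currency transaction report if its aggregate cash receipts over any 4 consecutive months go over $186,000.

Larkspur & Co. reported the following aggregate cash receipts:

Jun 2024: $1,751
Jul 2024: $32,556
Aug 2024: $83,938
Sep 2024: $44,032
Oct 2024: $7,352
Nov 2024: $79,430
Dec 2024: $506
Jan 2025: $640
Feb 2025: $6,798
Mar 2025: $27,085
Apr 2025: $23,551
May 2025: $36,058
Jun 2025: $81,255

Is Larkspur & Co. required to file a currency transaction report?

Yes

Jun 2024–Sep 2024: $1,751 + $32,556 + $83,938 + $44,032 = $162,277 (under)
Jul 2024–Oct 2024: $32,556 + $83,938 + $44,032 + $7,352 = $167,878 (under)
Aug 2024–Nov 2024: $83,938 + $44,032 + $7,352 + $79,430 = $214,752 (over)
Sep 2024–Dec 2024: $44,032 + $7,352 + $79,430 + $506 = $131,320 (under)
Oct 2024–Jan 2025: $7,352 + $79,430 + $506 + $640 = $87,928 (under)
Nov 2024–Feb 2025: $79,430 + $506 + $640 + $6,798 = $87,374 (under)
Dec 2024–Mar 2025: $506 + $640 + $6,798 + $27,085 = $35,029 (under)
Jan 2025–Apr 2025: $640 + $6,798 + $27,085 + $23,551 = $58,074 (under)
Feb 2025–May 2025: $6,798 + $27,085 + $23,551 + $36,058 = $93,492 (under)
Mar 2025–Jun 2025: $27,085 + $23,551 + $36,058 + $81,255 = $167,949 (under)
At least one window exceeds $186,000.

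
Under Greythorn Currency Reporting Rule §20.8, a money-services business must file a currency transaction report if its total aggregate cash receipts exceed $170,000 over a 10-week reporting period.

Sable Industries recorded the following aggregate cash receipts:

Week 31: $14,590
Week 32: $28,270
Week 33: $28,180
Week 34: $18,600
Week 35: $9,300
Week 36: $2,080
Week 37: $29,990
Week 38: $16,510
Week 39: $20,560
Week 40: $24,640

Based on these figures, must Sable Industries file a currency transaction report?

Total aggregate cash receipts: $14,590 + $28,270 + $28,180 + $18,600 + $9,300 + $2,080 + $29,990 + $16,510 + $20,560 + $24,640 = $192,720.
$192,720 > $170,000, so the threshold is exceeded.

Yes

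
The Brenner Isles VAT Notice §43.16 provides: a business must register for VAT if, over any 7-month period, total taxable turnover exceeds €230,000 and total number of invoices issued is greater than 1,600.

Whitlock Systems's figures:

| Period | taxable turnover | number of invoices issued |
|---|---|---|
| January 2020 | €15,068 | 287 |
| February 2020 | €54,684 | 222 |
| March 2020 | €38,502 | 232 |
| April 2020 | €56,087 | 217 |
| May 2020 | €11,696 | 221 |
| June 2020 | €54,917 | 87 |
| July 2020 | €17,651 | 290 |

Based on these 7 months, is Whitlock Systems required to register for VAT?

No

Total taxable turnover: €15,068 + €54,684 + €38,502 + €56,087 + €11,696 + €54,917 + €17,651 = €248,605 (> €230,000).
Total number of invoices issued: 287 + 222 + 232 + 217 + 221 + 87 + 290 = 1,556 (≤ 1,600).
The test is 'and': the rule requires both, and at least one is not exceeded.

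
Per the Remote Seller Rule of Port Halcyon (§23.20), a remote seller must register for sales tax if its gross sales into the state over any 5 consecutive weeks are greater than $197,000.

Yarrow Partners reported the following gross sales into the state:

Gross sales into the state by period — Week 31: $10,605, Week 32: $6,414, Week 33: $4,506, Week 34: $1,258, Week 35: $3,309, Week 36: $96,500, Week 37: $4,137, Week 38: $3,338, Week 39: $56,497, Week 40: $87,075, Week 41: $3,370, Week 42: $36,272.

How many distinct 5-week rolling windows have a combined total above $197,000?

1

Week 31–Week 35: $10,605 + $6,414 + $4,506 + $1,258 + $3,309 = $26,092 (under)
Week 32–Week 36: $6,414 + $4,506 + $1,258 + $3,309 + $96,500 = $111,987 (under)
Week 33–Week 37: $4,506 + $1,258 + $3,309 + $96,500 + $4,137 = $109,710 (under)
Week 34–Week 38: $1,258 + $3,309 + $96,500 + $4,137 + $3,338 = $108,542 (under)
Week 35–Week 39: $3,309 + $96,500 + $4,137 + $3,338 + $56,497 = $163,781 (under)
Week 36–Week 40: $96,500 + $4,137 + $3,338 + $56,497 + $87,075 = $247,547 (over)
Week 37–Week 41: $4,137 + $3,338 + $56,497 + $87,075 + $3,370 = $154,417 (under)
Week 38–Week 42: $3,338 + $56,497 + $87,075 + $3,370 + $36,272 = $186,552 (under)
1 window exceeds the threshold.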